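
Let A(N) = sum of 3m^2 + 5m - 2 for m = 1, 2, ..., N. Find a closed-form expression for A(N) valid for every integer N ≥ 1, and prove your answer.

We claim A(N) = N(N^2 + 4N + 1) for all N ≥ 1.
Base case (N = 1): A(1) = 6, and the closed form gives 6. They agree.
Suppose the result is true for N = m, so A(m) = m(m^2 + 4m + 1).
Then A(m+1) = A(m) + (3m^2 + 11m + 6) = (m(m^2 + 4m + 1)) + (3m^2 + 11m + 6).
Simplifying, A(m+1) = (m + 1)(m^2 + 6m + 6) = (m+1)((m+1)^2 + 4(m+1) + 1),
which is the closed form with N = m+1.
This completes the induction.

A(N) = N(N^2 + 4N + 1)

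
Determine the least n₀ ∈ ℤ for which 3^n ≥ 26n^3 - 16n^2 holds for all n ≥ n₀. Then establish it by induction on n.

n₀ = 9

At n = 8: 6561 < 12288, so the inequality fails and n₀ ≥ 9. We prove 3^n ≥ 26n^3 - 16n^2 for all n ≥ 9.
For the base case n = 9: 3^n = 19683 and 26n^3 - 16n^2 = 17658, so 19683 ≥ 17658.
Inductive step: suppose the statement holds for some r ≥ 9, so 3^r ≥ 26r^3 - 16r^2.
Then 3^(r + 1) = 3·(3^r) ≥ 3·(26r^3 - 16r^2).
Also, for r ≥ 9 we have 3·(26r^3 - 16r^2) ≥ 26(r+1)^3 - 16(r+1)^2, since 3·(26r^3 - 16r^2) − (26(r+1)^3 - 16(r+1)^2) = 52r^3 - 110r^2 - 46r - 10, which is nonnegative for all r ≥ 9.
Combining, 3^(r + 1) ≥ 26(r+1)^3 - 16(r+1)^2.
This completes the induction.
Hence the smallest such n₀ is 9.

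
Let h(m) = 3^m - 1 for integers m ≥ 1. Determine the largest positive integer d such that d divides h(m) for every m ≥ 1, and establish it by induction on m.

d = 2

Computing the first values: h(1) = 2 and h(2) = 8; gcd(2, 8) = 2, so d ≤ 2.
We prove 2 | 3^m - 1 for all m ≥ 1 by induction on m.
When m = 1: h(1) = 2 = 2·(1), so 2 | h(1).
Inductive step: assume the claim holds for m = k, i.e. 2 | h(k). Then
3^{k+1} − 1^{k+1} = 3·3^k − 1·1^k = 3·(3^k − 1^k) + (2)·1^k. The first term is divisible by 2 by the inductive hypothesis, and the second term (2)·1^k is divisible by 2 since 2 | 2. Hence 2 | h(k+1).
By induction, the statement is established for all m ≥ 1.
Therefore the largest such d is 2.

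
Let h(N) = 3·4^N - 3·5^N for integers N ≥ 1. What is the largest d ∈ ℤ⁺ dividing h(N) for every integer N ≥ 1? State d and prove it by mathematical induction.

d = 3

Computing the first values: h(1) = -3 and h(2) = -27; gcd(-3, -27) = 3, so d ≤ 3.
We prove 3 | 3·4^N - 3·5^N for all N ≥ 1 by induction on N.
Base case (N = 1): h(1) = -3 = 3·(-1), so 3 | h(1).
For the inductive step, assume it holds for an arbitrary j ≥ 1, i.e. 3 | h(j). Then
h(j+1) − 5·h(j) = (3·4^(j+1) - 3·5^(j+1)) − 5·(3·4^j - 3·5^j) = (3)·4^j·(4 − 5) = (-3)·4^j. Since 3 | h(j) by the inductive hypothesis, 3 | 5·h(j); and 3 | -3 since -3 = 3·-1. Therefore 3 | h(j+1).
This completes the induction.
Therefore the largest such d is 3.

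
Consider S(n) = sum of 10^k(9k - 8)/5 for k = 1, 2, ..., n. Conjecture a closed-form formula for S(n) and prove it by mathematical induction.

We claim S(n) = 2·10^n(n - 1) + 2 for all n ≥ 1.
Base step (n = 1): S(1) = 2, and the closed form gives 2. They agree.
Inductive step: assume the claim holds for n = k, so S(k) = 2·10^k(k - 1) + 2.
Then S(k+1) = S(k) + (10^k(18k + 2)) = (2·10^k(k - 1) + 2) + (10^k(18k + 2)).
Simplifying, S(k+1) = 20·10^k·k + 2 = 2·10^(k+1)((k+1) - 1) + 2,
which is the closed form with n = k+1.
By induction, the statement is established for all n ≥ 1.

S(n) = 2·10^n(n - 1) + 2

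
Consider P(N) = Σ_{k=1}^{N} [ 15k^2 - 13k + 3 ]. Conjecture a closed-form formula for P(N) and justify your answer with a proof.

We claim P(N) = N(5N^2 + N - 1) for all N ≥ 1.
Base case (N = 1): P(1) = 5, and the closed form gives 5. They agree.
Suppose the result is true for N = k, so P(k) = k(5k^2 + k - 1).
Then P(k+1) = P(k) + (15k^2 + 17k + 5) = (k(5k^2 + k - 1)) + (15k^2 + 17k + 5).
Simplifying, P(k+1) = (k + 1)(5k^2 + 11k + 5) = (k+1)(5(k+1)^2 + (k+1) - 1),
which is the closed form with N = k+1.
Hence, by induction on N, the claim holds for every N ≥ 1.

P(N) = N(5N^2 + N - 1)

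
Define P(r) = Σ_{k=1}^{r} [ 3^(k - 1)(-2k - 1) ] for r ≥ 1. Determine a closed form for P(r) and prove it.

P(r) = -3^r·r

We claim P(r) = -3^r·r for all r ≥ 1.
Base case (r = 1): P(1) = -3, and the closed form gives -3. They agree.
For the inductive step, assume it holds for an arbitrary k ≥ 1, so P(k) = -3^k·k.
Then P(k+1) = P(k) + (3^k(-2k - 3)) = (-3^k·k) + (3^k(-2k - 3)).
Simplifying, P(k+1) = 3^(k + 1)(-k - 1) = -3^(k+1)·(k+1),
which is the closed form with r = k+1.
By induction, the statement is established for all r ≥ 1.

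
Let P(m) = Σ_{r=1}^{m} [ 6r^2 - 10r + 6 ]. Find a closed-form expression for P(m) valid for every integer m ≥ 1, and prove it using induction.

P(m) = 2m(m^2 - m + 1)

We claim P(m) = 2m(m^2 - m + 1) for all m ≥ 1.
Base step (m = 1): P(1) = 2, and the closed form gives 2. They agree.
Inductive step: assume the claim holds for m = r, so P(r) = 2r(r^2 - r + 1).
Then P(r+1) = P(r) + (6r^2 + 2r + 2) = (2r(r^2 - r + 1)) + (6r^2 + 2r + 2).
Simplifying, P(r+1) = 2(r + 1)(r^2 + r + 1) = 2(r+1)((r+1)^2 - (r+1) + 1),
which is the closed form with m = r+1.
Hence, by induction on m, the claim holds for every m ≥ 1.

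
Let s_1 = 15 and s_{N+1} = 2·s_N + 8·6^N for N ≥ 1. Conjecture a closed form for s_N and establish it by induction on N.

s_N = 3·2^(N - 1) + 2·6^N

Computing the first terms: s_1 = 15, s_2 = 78, s_3 = 444. This suggests s_N = 3·2^(N - 1) + 2·6^N.
When N = 1: the formula gives 15 = 15 = s_1.
Inductive step: assume the claim holds for N = m, so s_m = 3·2^(m - 1) + 2·6^m.
Then s_{m+1} = 2·s_m + 8·6^m = 2·(3·2^(m - 1) + 2·6^m) + 8·6^m = 3·2^m + 2·6^(m + 1) = 3·2^((m+1) - 1) + 2·6^(m+1),
which is the claimed formula at N = m+1.
This completes the induction.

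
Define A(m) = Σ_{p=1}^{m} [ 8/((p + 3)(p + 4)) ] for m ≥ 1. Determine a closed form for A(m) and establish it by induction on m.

A(m) = 2m/(m + 4)

We claim A(m) = 2m/(m + 4) for all m ≥ 1.
For the base case m = 1: A(1) = 2/5, and the closed form gives 2/5. They agree.
Inductive step: suppose the statement holds for some p ≥ 1, so A(p) = 2p/(p + 4).
Then A(p+1) = A(p) + (8/((p + 4)(p + 5))) = (2p/(p + 4)) + (8/((p + 4)(p + 5))).
Simplifying, A(p+1) = 2(p + 1)/(p + 5) = 2(p+1)/((p+1) + 4),
which is the closed form with m = p+1.
By the principle of mathematical induction, the result holds for all m ≥ 1.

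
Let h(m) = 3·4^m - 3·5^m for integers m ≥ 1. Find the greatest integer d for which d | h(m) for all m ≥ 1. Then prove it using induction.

d = 3

Computing the first values: h(1) = -3 and h(2) = -27; gcd(-3, -27) = 3, so d ≤ 3.
We prove 3 | 3·4^m - 3·5^m for all m ≥ 1 by induction on m.
Base case (m = 1): h(1) = -3 = 3·(-1), so 3 | h(1).
Inductive step: suppose the statement holds for some i ≥ 1, i.e. 3 | h(i). Then
h(i+1) − 5·h(i) = (3·4^(i+1) - 3·5^(i+1)) − 5·(3·4^i - 3·5^i) = (3)·4^i·(4 − 5) = (-3)·4^i. Since 3 | h(i) by the inductive hypothesis, 3 | 5·h(i); and 3 | -3 since -3 = 3·-1. Therefore 3 | h(i+1).
This completes the induction.
Therefore the largest such d is 3.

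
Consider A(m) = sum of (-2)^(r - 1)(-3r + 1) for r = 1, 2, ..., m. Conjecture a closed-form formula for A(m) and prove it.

A(m) = (-2)^m·m

We claim A(m) = (-2)^m·m for all m ≥ 1.
When m = 1: A(1) = -2, and the closed form gives -2. They agree.
For the inductive step, assume it holds for an arbitrary r ≥ 1, so A(r) = (-2)^r·r.
Then A(r+1) = A(r) + ((-2)^r(-3r - 2)) = ((-2)^r·r) + ((-2)^r(-3r - 2)).
Simplifying, A(r+1) = (-2)^(r + 1)(r + 1) = (-2)^(r+1)·(r+1),
which is the closed form with m = r+1.
This completes the induction.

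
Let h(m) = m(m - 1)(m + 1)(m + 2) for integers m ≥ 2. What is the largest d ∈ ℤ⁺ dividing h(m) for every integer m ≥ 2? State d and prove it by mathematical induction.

d = 24

Computing the first values: h(2) = 24 and h(3) = 120; gcd(24, 120) = 24, so d ≤ 24.
We prove 24 | m(m - 1)(m + 1)(m + 2) for all m ≥ 2 by induction on m.
For the base case m = 2: h(2) = 24 = 24·(1), so 24 | h(2).
Inductive step: assume the claim holds for m = i, i.e. 24 | h(i). Then
h(i+1) − h(i) = i·(i+1)·(i+2)·(i+3) − (i-1)·i·(i+1)·(i+2) = i·(i+1)·(i+2)·[(i+3) − (i-1)] = 4·i·(i+1)·(i+2). The product of 3 consecutive integers is divisible by (3)! = 6, so h(i+1) − h(i) is divisible by 4·6 = 24. By the inductive hypothesis 24 | h(i), hence 24 | h(i+1).
Hence, by induction on m, the claim holds for every m ≥ 2.
Therefore the largest such d is 24.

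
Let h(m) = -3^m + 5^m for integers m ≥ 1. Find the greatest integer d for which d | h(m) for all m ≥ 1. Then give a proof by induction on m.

Computing the first values: h(1) = 2 and h(2) = 16; gcd(2, 16) = 2, so d ≤ 2.
We prove 2 | -3^m + 5^m for all m ≥ 1 by induction on m.
Base step (m = 1): h(1) = 2 = 2·(1), so 2 | h(1).
Inductive step: assume the claim holds for m = k, i.e. 2 | h(k). Then
5^{k+1} − 3^{k+1} = 5·5^k − 3·3^k = 5·(5^k − 3^k) + (2)·3^k. The first term is divisible by 2 by the inductive hypothesis, and the second term (2)·3^k is divisible by 2 since 2 | 2. Hence 2 | h(k+1).
This completes the induction.
Therefore the largest such d is 2.

d = 2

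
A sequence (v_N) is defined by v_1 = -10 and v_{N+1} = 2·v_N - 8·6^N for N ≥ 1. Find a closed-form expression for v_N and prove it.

Computing the first terms: v_1 = -10, v_2 = -68, v_3 = -424. This suggests v_N = 2^N - 2·6^N.
For the base case N = 1: the formula gives -10 = -10 = v_1.
Suppose the result is true for N = j, so v_j = 2^j - 2·6^j.
Then v_{j+1} = 2·v_j - 8·6^j = 2·(2^j - 2·6^j) - 8·6^j = 2^(j + 1) - 2·6^(j + 1),
which is the claimed formula at N = j+1.
By induction, the statement is established for all N ≥ 1.

v_N = 2^N - 2·6^N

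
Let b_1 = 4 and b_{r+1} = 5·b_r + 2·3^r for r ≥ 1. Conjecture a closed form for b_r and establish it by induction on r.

b_r = -3^r + 7·5^(r - 1)

Computing the first terms: b_1 = 4, b_2 = 26, b_3 = 148. This suggests b_r = -3^r + 7·5^(r - 1).
Base case (r = 1): the formula gives 4 = 4 = b_1.
For the inductive step, assume it holds for an arbitrary j ≥ 1, so b_j = -3^j + 7·5^(j - 1).
Then b_{j+1} = 5·b_j + 2·3^j = 5·(-3^j + 7·5^(j - 1)) + 2·3^j = -3^(j + 1) + 7·5^j = -3^(j+1) + 7·5^((j+1) - 1),
which is the claimed formula at r = j+1.
By the principle of mathematical induction, the result holds for all r ≥ 1.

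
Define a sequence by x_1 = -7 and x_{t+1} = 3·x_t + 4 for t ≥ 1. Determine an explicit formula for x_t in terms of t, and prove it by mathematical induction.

Computing the first terms: x_1 = -7, x_2 = -17, x_3 = -47. This suggests x_t = -5·3^(t - 1) - 2.
For the base case t = 1: the formula gives -7 = -7 = x_1.
Inductive step: assume the claim holds for t = p, so x_p = -5·3^(p - 1) - 2.
Then x_{p+1} = 3·x_p + 4 = 3·(-5·3^(p - 1) - 2) + 4 = -5·3^p - 2 = -5·3^((p+1) - 1) - 2,
which is the claimed formula at t = p+1.
By induction, the statement is established for all t ≥ 1.

x_t = -5·3^(t - 1) - 2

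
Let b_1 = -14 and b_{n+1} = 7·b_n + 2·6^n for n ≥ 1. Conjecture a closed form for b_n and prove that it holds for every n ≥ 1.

b_n = -2·6^n - 2·7^(n - 1)

Computing the first terms: b_1 = -14, b_2 = -86, b_3 = -530. This suggests b_n = -2·6^n - 2·7^(n - 1).
Base case (n = 1): the formula gives -14 = -14 = b_1.
Inductive step: suppose the statement holds for some p ≥ 1, so b_p = -2·6^p - 2·7^(p - 1).
Then b_{p+1} = 7·b_p + 2·6^p = 7·(-2·6^p - 2·7^(p - 1)) + 2·6^p = -2·6^(p + 1) - 2·7^p = -2·6^(p+1) - 2·7^((p+1) - 1),
which is the claimed formula at n = p+1.
This completes the induction.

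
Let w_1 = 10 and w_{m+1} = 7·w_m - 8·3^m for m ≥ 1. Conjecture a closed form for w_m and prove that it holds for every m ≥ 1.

w_m = 2·3^m + 4·7^(m - 1)

Computing the first terms: w_1 = 10, w_2 = 46, w_3 = 250. This suggests w_m = 2·3^m + 4·7^(m - 1).
Base step (m = 1): the formula gives 10 = 10 = w_1.
For the inductive step, assume it holds for an arbitrary r ≥ 1, so w_r = 2·3^r + 4·7^(r - 1).
Then w_{r+1} = 7·w_r - 8·3^r = 7·(2·3^r + 4·7^(r - 1)) - 8·3^r = 2·3^(r + 1) + 4·7^r = 2·3^(r+1) + 4·7^((r+1) - 1),
which is the claimed formula at m = r+1.
Hence, by induction on m, the claim holds for every m ≥ 1.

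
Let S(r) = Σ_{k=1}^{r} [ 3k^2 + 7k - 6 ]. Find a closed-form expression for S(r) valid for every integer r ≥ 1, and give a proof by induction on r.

We claim S(r) = r(r^2 + 5r - 2) for all r ≥ 1.
For the base case r = 1: S(1) = 4, and the closed form gives 4. They agree.
Inductive step: suppose the statement holds for some k ≥ 1, so S(k) = k(k^2 + 5k - 2).
Then S(k+1) = S(k) + (3k^2 + 13k + 4) = (k(k^2 + 5k - 2)) + (3k^2 + 13k + 4).
Simplifying, S(k+1) = (k + 1)(k^2 + 7k + 4) = (k+1)((k+1)^2 + 5(k+1) - 2),
which is the closed form with r = k+1.
By the principle of mathematical induction, the result holds for all r ≥ 1.

S(r) = r(r^2 + 5r - 2)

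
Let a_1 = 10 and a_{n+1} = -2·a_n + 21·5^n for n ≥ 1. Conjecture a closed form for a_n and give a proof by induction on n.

a_n = -5(-2)^(n - 1) + 3·5^n

Computing the first terms: a_1 = 10, a_2 = 85, a_3 = 355. This suggests a_n = -5(-2)^(n - 1) + 3·5^n.
For the base case n = 1: the formula gives 10 = 10 = a_1.
Inductive step: suppose the statement holds for some i ≥ 1, so a_i = -5(-2)^(i - 1) + 3·5^i.
Then a_{i+1} = -2·a_i + 21·5^i = -2·(-5(-2)^(i - 1) + 3·5^i) + 21·5^i = -5(-2)^i + 3·5^(i + 1) = -5(-2)^((i+1) - 1) + 3·5^(i+1),
which is the claimed formula at n = i+1.
Hence, by induction on n, the claim holds for every n ≥ 1.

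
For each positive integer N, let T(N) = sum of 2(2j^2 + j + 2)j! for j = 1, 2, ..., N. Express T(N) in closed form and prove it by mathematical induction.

We claim T(N) = (4N + 2)(N + 1)! - 2 for all N ≥ 1.
Base case (N = 1): T(1) = 10, and the closed form gives 10. They agree.
For the inductive step, assume it holds for an arbitrary j ≥ 1, so T(j) = (4j + 2)(j + 1)! - 2.
Then T(j+1) = T(j) + (2(2j^2 + 5j + 5)(j + 1)!) = ((4j + 2)(j + 1)! - 2) + (2(2j^2 + 5j + 5)(j + 1)!).
Simplifying, T(j+1) = (4(j+1) + 2)((j+1) + 1)! - 2,
which is the closed form with N = j+1.
By induction, the statement is established for all N ≥ 1.

T(N) = (4N + 2)(N + 1)! - 2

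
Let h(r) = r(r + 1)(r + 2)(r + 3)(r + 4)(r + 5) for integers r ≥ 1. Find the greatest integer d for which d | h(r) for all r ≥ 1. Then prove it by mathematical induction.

d = 720

Computing the first values: h(1) = 720 and h(2) = 5040; gcd(720, 5040) = 720, so d ≤ 720.
We prove 720 | r(r + 1)(r + 2)(r + 3)(r + 4)(r + 5) for all r ≥ 1 by induction on r.
When r = 1: h(1) = 720 = 720·(1), so 720 | h(1).
Inductive step: suppose the statement holds for some k ≥ 1, i.e. 720 | h(k). Then
h(k+1) − h(k) = (k+1)·(k+2)·(k+3)·(k+4)·(k+5)·(k+6) − k·(k+1)·(k+2)·(k+3)·(k+4)·(k+5) = (k+1)·(k+2)·(k+3)·(k+4)·(k+5)·[(k+6) − k] = 6·(k+1)·(k+2)·(k+3)·(k+4)·(k+5). The product of 5 consecutive integers is divisible by (5)! = 120, so h(k+1) − h(k) is divisible by 6·120 = 720. By the inductive hypothesis 720 | h(k), hence 720 | h(k+1).
By the principle of mathematical induction, the result holds for all r ≥ 1.
Therefore the largest such d is 720.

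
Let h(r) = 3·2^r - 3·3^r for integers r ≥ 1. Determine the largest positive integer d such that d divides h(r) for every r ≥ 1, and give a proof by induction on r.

d = 3

Computing the first values: h(1) = -3 and h(2) = -15; gcd(-3, -15) = 3, so d ≤ 3.
We prove 3 | 3·2^r - 3·3^r for all r ≥ 1 by induction on r.
Base step (r = 1): h(1) = -3 = 3·(-1), so 3 | h(1).
For the inductive step, assume it holds for an arbitrary m ≥ 1, i.e. 3 | h(m). Then
h(m+1) − 3·h(m) = (3·2^(m+1) - 3·3^(m+1)) − 3·(3·2^m - 3·3^m) = (3)·2^m·(2 − 3) = (-3)·2^m. Since 3 | h(m) by the inductive hypothesis, 3 | 3·h(m); and 3 | -3 since -3 = 3·-1. Therefore 3 | h(m+1).
This completes the induction.
Therefore the largest such d is 3.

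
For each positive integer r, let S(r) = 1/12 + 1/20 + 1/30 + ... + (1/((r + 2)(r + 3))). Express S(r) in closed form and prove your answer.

We claim S(r) = r/(3(r + 3)) for all r ≥ 1.
Base case (r = 1): S(1) = 1/12, and the closed form gives 1/12. They agree.
For the inductive step, assume it holds for an arbitrary m ≥ 1, so S(m) = m/(3(m + 3)).
Then S(m+1) = S(m) + (1/((m + 3)(m + 4))) = (m/(3(m + 3))) + (1/((m + 3)(m + 4))).
Simplifying, S(m+1) = (m + 1)/(3(m + 4)) = (m+1)/(3((m+1) + 3)),
which is the closed form with r = m+1.
This completes the induction.

S(r) = r/(3(r + 3))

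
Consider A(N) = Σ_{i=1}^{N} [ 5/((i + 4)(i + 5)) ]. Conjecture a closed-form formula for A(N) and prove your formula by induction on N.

A(N) = N/(N + 5)

We claim A(N) = N/(N + 5) for all N ≥ 1.
Base case (N = 1): A(1) = 1/6, and the closed form gives 1/6. They agree.
Inductive step: assume the claim holds for N = i, so A(i) = i/(i + 5).
Then A(i+1) = A(i) + (5/((i + 5)(i + 6))) = (i/(i + 5)) + (5/((i + 5)(i + 6))).
Simplifying, A(i+1) = (i + 1)/(i + 6) = (i+1)/((i+1) + 5),
which is the closed form with N = i+1.
By induction, the statement is established for all N ≥ 1.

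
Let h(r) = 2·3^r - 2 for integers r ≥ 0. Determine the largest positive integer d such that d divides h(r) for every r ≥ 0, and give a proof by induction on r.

Computing the first values: h(0) = 0 and h(1) = 4; gcd(0, 4) = 4, so d ≤ 4.
We prove 4 | 2·3^r - 2 for all r ≥ 0 by induction on r.
When r = 0: h(0) = 0 = 4·(0), so 4 | h(0).
Suppose the result is true for r = j, i.e. 4 | h(j). Then
h(j+1) = 2·3^(j+1) - 2 = 3·(2·3^j - 2) + 4 = 3·h(j) + 4. The first term is divisible by 4 by the inductive hypothesis, and 4 is divisible by 4. Hence 4 | h(j+1).
By induction, the statement is established for all r ≥ 0.
Therefore the largest such d is 4.

d = 4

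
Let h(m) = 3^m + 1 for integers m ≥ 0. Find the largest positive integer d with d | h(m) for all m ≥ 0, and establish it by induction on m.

Computing the first values: h(0) = 2 and h(1) = 4; gcd(2, 4) = 2, so d ≤ 2.
We prove 2 | 3^m + 1 for all m ≥ 0 by induction on m.
Base step (m = 0): h(0) = 2 = 2·(1), so 2 | h(0).
Suppose the result is true for m = k, i.e. 2 | h(k). Then
h(k+1) = 3^(k+1) + 1 = 3·(3^k + 1) - 2 = 3·h(k) - 2. The first term is divisible by 2 by the inductive hypothesis, and -2 is divisible by 2. Hence 2 | h(k+1).
This completes the induction.
Therefore the largest such d is 2.

d = 2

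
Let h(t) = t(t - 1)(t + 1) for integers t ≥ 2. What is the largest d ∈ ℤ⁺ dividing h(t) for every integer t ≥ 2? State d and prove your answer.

d = 6

Computing the first values: h(2) = 6 and h(3) = 24; gcd(6, 24) = 6, so d ≤ 6.
We prove 6 | t(t - 1)(t + 1) for all t ≥ 2 by induction on t.
Base case (t = 2): h(2) = 6 = 6·(1), so 6 | h(2).
Inductive step: assume the claim holds for t = m, i.e. 6 | h(m). Then
h(m+1) − h(m) = m·(m+1)·(m+2) − (m-1)·m·(m+1) = m·(m+1)·[(m+2) − (m-1)] = 3·m·(m+1). The product of 2 consecutive integers is divisible by (2)! = 2, so h(m+1) − h(m) is divisible by 3·2 = 6. By the inductive hypothesis 6 | h(m), hence 6 | h(m+1).
By induction, the statement is established for all t ≥ 2.
Therefore the largest such d is 6.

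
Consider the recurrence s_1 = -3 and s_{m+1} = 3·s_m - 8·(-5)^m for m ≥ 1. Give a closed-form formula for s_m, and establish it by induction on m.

Computing the first terms: s_1 = -3, s_2 = 31, s_3 = -107. This suggests s_m = (-5)^m + 2·3^(m - 1).
Base step (m = 1): the formula gives -3 = -3 = s_1.
For the inductive step, assume it holds for an arbitrary j ≥ 1, so s_j = (-5)^j + 2·3^(j - 1).
Then s_{j+1} = 3·s_j - 8·(-5)^j = 3·((-5)^j + 2·3^(j - 1)) - 8·(-5)^j = (-5)^(j + 1) + 2·3^j = (-5)^(j+1) + 2·3^((j+1) - 1),
which is the claimed formula at m = j+1.
Hence, by induction on m, the claim holds for every m ≥ 1.

s_m = (-5)^m + 2·3^(m - 1)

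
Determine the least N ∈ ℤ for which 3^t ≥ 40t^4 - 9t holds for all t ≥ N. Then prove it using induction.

At t = 12: 531441 < 829332, so the inequality fails and N ≥ 13. We prove 3^t ≥ 40t^4 - 9t for all t ≥ 13.
Base case (t = 13): 3^t = 1594323 and 40t^4 - 9t = 1142323, so 1594323 ≥ 1142323.
Inductive step: assume the claim holds for t = j, so 3^j ≥ 40j^4 - 9j.
Then 3^(j + 1) = 3·(3^j) ≥ 3·(40j^4 - 9j).
Also, for j ≥ 13 we have 3·(40j^4 - 9j) ≥ 40(j+1)^4 - 9(j+1), since 3·(40j^4 - 9j) − (40(j+1)^4 - 9(j+1)) = 80j^4 - 160j^3 - 240j^2 - 178j - 31, which is nonnegative for all j ≥ 13.
Combining, 3^(j + 1) ≥ 40(j+1)^4 - 9(j+1).
Hence, by induction on t, the claim holds for every t ≥ 13.
Hence the smallest such N is 13.

N = 13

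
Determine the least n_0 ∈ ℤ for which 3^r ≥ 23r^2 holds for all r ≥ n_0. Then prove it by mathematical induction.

At r = 6: 729 < 828, so the inequality fails and n_0 ≥ 7. We prove 3^r ≥ 23r^2 for all r ≥ 7.
Base step (r = 7): 3^r = 2187 and 23r^2 = 1127, so 2187 ≥ 1127.
For the inductive step, assume it holds for an arbitrary p ≥ 7, so 3^p ≥ 23p^2.
Then 3^(p + 1) = 3·(3^p) ≥ 3·(23p^2).
Also, for p ≥ 7 we have 3·(23p^2) ≥ 23(p+1)^2, since 3 ≥ (1 + 1/p)^2 for all p ≥ 7.
Combining, 3^(p + 1) ≥ 23(p+1)^2.
By the principle of mathematical induction, the result holds for all r ≥ 7.
Hence the smallest such n_0 is 7.

n_0 = 7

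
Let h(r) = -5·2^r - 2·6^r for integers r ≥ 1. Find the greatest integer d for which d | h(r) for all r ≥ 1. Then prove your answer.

Computing the first values: h(1) = -22 and h(2) = -92; gcd(-22, -92) = 2, so d ≤ 2.
We prove 2 | -5·2^r - 2·6^r for all r ≥ 1 by induction on r.
Base case (r = 1): h(1) = -22 = 2·(-11), so 2 | h(1).
Inductive step: suppose the statement holds for some k ≥ 1, i.e. 2 | h(k). Then
h(k+1) − 6·h(k) = (-5·2^(k+1) - 2·6^(k+1)) − 6·(-5·2^k - 2·6^k) = (-5)·2^k·(2 − 6) = (20)·2^k. Since 2 | h(k) by the inductive hypothesis, 2 | 6·h(k); and 2 | 20 since 20 = 2·10. Therefore 2 | h(k+1).
Hence, by induction on r, the claim holds for every r ≥ 1.
Therefore the largest such d is 2.

d = 2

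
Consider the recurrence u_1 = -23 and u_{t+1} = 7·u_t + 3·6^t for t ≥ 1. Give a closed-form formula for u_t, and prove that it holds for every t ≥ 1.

Computing the first terms: u_1 = -23, u_2 = -143, u_3 = -893. This suggests u_t = -3·6^t - 5·7^(t - 1).
When t = 1: the formula gives -23 = -23 = u_1.
For the inductive step, assume it holds for an arbitrary m ≥ 1, so u_m = -3·6^m - 5·7^(m - 1).
Then u_{m+1} = 7·u_m + 3·6^m = 7·(-3·6^m - 5·7^(m - 1)) + 3·6^m = -3·6^(m + 1) - 5·7^m = -3·6^(m+1) - 5·7^((m+1) - 1),
which is the claimed formula at t = m+1.
By the principle of mathematical induction, the result holds for all t ≥ 1.

u_t = -3·6^t - 5·7^(t - 1)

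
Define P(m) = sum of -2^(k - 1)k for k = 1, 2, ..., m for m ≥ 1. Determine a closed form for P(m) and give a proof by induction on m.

P(m) = 2^m(-m + 1) - 1

We claim P(m) = 2^m(-m + 1) - 1 for all m ≥ 1.
Base case (m = 1): P(1) = -1, and the closed form gives -1. They agree.
For the inductive step, assume it holds for an arbitrary k ≥ 1, so P(k) = 2^k(-k + 1) - 1.
Then P(k+1) = P(k) + (2^k(-k - 1)) = (2^k(-k + 1) - 1) + (2^k(-k - 1)).
Simplifying, P(k+1) = -2·2^k·k - 1 = 2^(k+1)(-(k+1) + 1) - 1,
which is the closed form with m = k+1.
By the principle of mathematical induction, the result holds for all m ≥ 1.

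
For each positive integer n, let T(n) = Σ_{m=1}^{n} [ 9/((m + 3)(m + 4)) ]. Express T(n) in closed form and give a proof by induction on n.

T(n) = 9n/(4(n + 4))

We claim T(n) = 9n/(4(n + 4)) for all n ≥ 1.
For the base case n = 1: T(1) = 9/20, and the closed form gives 9/20. They agree.
Inductive step: assume the claim holds for n = m, so T(m) = 9m/(4(m + 4)).
Then T(m+1) = T(m) + (9/((m + 4)(m + 5))) = (9m/(4(m + 4))) + (9/((m + 4)(m + 5))).
Simplifying, T(m+1) = 9(m + 1)/(4(m + 5)) = 9(m+1)/(4((m+1) + 4)),
which is the closed form with n = m+1.
This completes the induction.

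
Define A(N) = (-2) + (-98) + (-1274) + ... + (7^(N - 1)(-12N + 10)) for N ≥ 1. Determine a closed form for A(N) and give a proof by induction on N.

A(N) = 2·7^N(-N + 1) - 2

We claim A(N) = 2·7^N(-N + 1) - 2 for all N ≥ 1.
For the base case N = 1: A(1) = -2, and the closed form gives -2. They agree.
Inductive step: suppose the statement holds for some r ≥ 1, so A(r) = 2·7^r(-r + 1) - 2.
Then A(r+1) = A(r) + (7^r(-12r - 2)) = (2·7^r(-r + 1) - 2) + (7^r(-12r - 2)).
Simplifying, A(r+1) = -14·7^r·r - 2 = 2·7^(r+1)(-(r+1) + 1) - 2,
which is the closed form with N = r+1.
This completes the induction.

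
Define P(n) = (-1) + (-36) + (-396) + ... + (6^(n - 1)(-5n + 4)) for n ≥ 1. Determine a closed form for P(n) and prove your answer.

P(n) = 6^n(-n + 1) - 1

We claim P(n) = 6^n(-n + 1) - 1 for all n ≥ 1.
When n = 1: P(1) = -1, and the closed form gives -1. They agree.
Inductive step: assume the claim holds for n = p, so P(p) = 6^p(-p + 1) - 1.
Then P(p+1) = P(p) + (6^p(-5p - 1)) = (6^p(-p + 1) - 1) + (6^p(-5p - 1)).
Simplifying, P(p+1) = -6·6^p·p - 1 = 6^(p+1)(-(p+1) + 1) - 1,
which is the closed form with n = p+1.
Hence, by induction on n, the claim holds for every n ≥ 1.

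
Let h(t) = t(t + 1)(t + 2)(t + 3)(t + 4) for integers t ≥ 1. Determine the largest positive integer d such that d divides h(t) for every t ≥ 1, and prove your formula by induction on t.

d = 120

Computing the first values: h(1) = 120 and h(2) = 720; gcd(120, 720) = 120, so d ≤ 120.
We prove 120 | t(t + 1)(t + 2)(t + 3)(t + 4) for all t ≥ 1 by induction on t.
For the base case t = 1: h(1) = 120 = 120·(1), so 120 | h(1).
Suppose the result is true for t = k, i.e. 120 | h(k). Then
h(k+1) − h(k) = (k+1)·(k+2)·(k+3)·(k+4)·(k+5) − k·(k+1)·(k+2)·(k+3)·(k+4) = (k+1)·(k+2)·(k+3)·(k+4)·[(k+5) − k] = 5·(k+1)·(k+2)·(k+3)·(k+4). The product of 4 consecutive integers is divisible by (4)! = 24, so h(k+1) − h(k) is divisible by 5·24 = 120. By the inductive hypothesis 120 | h(k), hence 120 | h(k+1).
By induction, the statement is established for all t ≥ 1.
Therefore the largest such d is 120.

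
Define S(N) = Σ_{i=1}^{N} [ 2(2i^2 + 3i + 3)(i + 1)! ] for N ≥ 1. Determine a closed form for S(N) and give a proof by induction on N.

We claim S(N) = (4N + 2)(N + 2)! - 4 for all N ≥ 1.
Base step (N = 1): S(1) = 32, and the closed form gives 32. They agree.
Suppose the result is true for N = i, so S(i) = (4i + 2)(i + 2)! - 4.
Then S(i+1) = S(i) + (2(2i^2 + 7i + 8)(i + 2)!) = ((4i + 2)(i + 2)! - 4) + (2(2i^2 + 7i + 8)(i + 2)!).
Simplifying, S(i+1) = (4(i+1) + 2)((i+1) + 2)! - 4,
which is the closed form with N = i+1.
By the principle of mathematical induction, the result holds for all N ≥ 1.

S(N) = (4N + 2)(N + 2)! - 4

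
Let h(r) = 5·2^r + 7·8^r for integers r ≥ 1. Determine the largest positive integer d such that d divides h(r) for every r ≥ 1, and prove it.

d = 6

Computing the first values: h(1) = 66 and h(2) = 468; gcd(66, 468) = 6, so d ≤ 6.
We prove 6 | 5·2^r + 7·8^r for all r ≥ 1 by induction on r.
When r = 1: h(1) = 66 = 6·(11), so 6 | h(1).
Inductive step: assume the claim holds for r = p, i.e. 6 | h(p). Then
h(p+1) − 8·h(p) = (5·2^(p+1) + 7·8^(p+1)) − 8·(5·2^p + 7·8^p) = (5)·2^p·(2 − 8) = (-30)·2^p. Since 6 | h(p) by the inductive hypothesis, 6 | 8·h(p); and 6 | -30 since -30 = 6·-5. Therefore 6 | h(p+1).
By induction, the statement is established for all r ≥ 1.
Therefore the largest such d is 6.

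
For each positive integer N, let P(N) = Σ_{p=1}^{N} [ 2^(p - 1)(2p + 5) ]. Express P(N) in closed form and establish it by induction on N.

We claim P(N) = 2^N(2N + 3) - 3 for all N ≥ 1.
Base case (N = 1): P(1) = 7, and the closed form gives 7. They agree.
For the inductive step, assume it holds for an arbitrary p ≥ 1, so P(p) = 2^p(2p + 3) - 3.
Then P(p+1) = P(p) + (2^p(2p + 7)) = (2^p(2p + 3) - 3) + (2^p(2p + 7)).
Simplifying, P(p+1) = 4·2^p·p + 10·2^p - 3 = 2^(p+1)(2(p+1) + 3) - 3,
which is the closed form with N = p+1.
By the principle of mathematical induction, the result holds for all N ≥ 1.

P(N) = 2^N(2N + 3) - 3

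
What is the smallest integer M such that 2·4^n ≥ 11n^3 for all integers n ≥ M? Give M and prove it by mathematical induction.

At n = 4: 512 < 704, so the inequality fails and M ≥ 5. We prove 2·4^n ≥ 11n^3 for all n ≥ 5.
Base step (n = 5): 2·4^n = 2048 and 11n^3 = 1375, so 2048 ≥ 1375.
Suppose the result is true for n = j, so 2·4^j ≥ 11j^3.
Then 2·4^(j + 1) = 4·(2·4^j) ≥ 4·(11j^3).
Also, for j ≥ 5 we have 4·(11j^3) ≥ 11(j+1)^3, since 4 ≥ (1 + 1/j)^3 for all j ≥ 5.
Combining, 2·4^(j + 1) ≥ 11(j+1)^3.
By induction, the statement is established for all n ≥ 5.
Hence the smallest such M is 5.

M = 5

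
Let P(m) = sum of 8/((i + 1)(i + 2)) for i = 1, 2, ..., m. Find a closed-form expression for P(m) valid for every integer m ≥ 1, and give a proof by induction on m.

We claim P(m) = 4m/(m + 2) for all m ≥ 1.
For the base case m = 1: P(1) = 4/3, and the closed form gives 4/3. They agree.
Inductive step: assume the claim holds for m = i, so P(i) = 4i/(i + 2).
Then P(i+1) = P(i) + (8/((i + 2)(i + 3))) = (4i/(i + 2)) + (8/((i + 2)(i + 3))).
Simplifying, P(i+1) = 4(i + 1)/(i + 3) = 4(i+1)/((i+1) + 2),
which is the closed form with m = i+1.
By induction, the statement is established for all m ≥ 1.

P(m) = 4m/(m + 2)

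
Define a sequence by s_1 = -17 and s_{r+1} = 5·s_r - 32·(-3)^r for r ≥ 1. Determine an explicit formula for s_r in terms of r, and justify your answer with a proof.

Computing the first terms: s_1 = -17, s_2 = 11, s_3 = -233. This suggests s_r = 4(-3)^r - 5^r.
When r = 1: the formula gives -17 = -17 = s_1.
For the inductive step, assume it holds for an arbitrary k ≥ 1, so s_k = 4(-3)^k - 5^k.
Then s_{k+1} = 5·s_k - 32·(-3)^k = 5·(4(-3)^k - 5^k) - 32·(-3)^k = 4(-3)^(k + 1) - 5^(k + 1),
which is the claimed formula at r = k+1.
By the principle of mathematical induction, the result holds for all r ≥ 1.

s_r = 4(-3)^r - 5^r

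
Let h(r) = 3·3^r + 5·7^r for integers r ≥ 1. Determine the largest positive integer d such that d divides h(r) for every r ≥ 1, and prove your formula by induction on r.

d = 4

Computing the first values: h(1) = 44 and h(2) = 272; gcd(44, 272) = 4, so d ≤ 4.
We prove 4 | 3·3^r + 5·7^r for all r ≥ 1 by induction on r.
When r = 1: h(1) = 44 = 4·(11), so 4 | h(1).
Inductive step: assume the claim holds for r = j, i.e. 4 | h(j). Then
h(j+1) − 7·h(j) = (3·3^(j+1) + 5·7^(j+1)) − 7·(3·3^j + 5·7^j) = (3)·3^j·(3 − 7) = (-12)·3^j. Since 4 | h(j) by the inductive hypothesis, 4 | 7·h(j); and 4 | -12 since -12 = 4·-3. Therefore 4 | h(j+1).
By the principle of mathematical induction, the result holds for all r ≥ 1.
Therefore the largest such d is 4.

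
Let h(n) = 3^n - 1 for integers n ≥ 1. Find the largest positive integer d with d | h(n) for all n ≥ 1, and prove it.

Computing the first values: h(1) = 2 and h(2) = 8; gcd(2, 8) = 2, so d ≤ 2.
We prove 2 | 3^n - 1 for all n ≥ 1 by induction on n.
For the base case n = 1: h(1) = 2 = 2·(1), so 2 | h(1).
Inductive step: suppose the statement holds for some m ≥ 1, i.e. 2 | h(m). Then
3^{m+1} − 1^{m+1} = 3·3^m − 1·1^m = 3·(3^m − 1^m) + (2)·1^m. The first term is divisible by 2 by the inductive hypothesis, and the second term (2)·1^m is divisible by 2 since 2 | 2. Hence 2 | h(m+1).
By the principle of mathematical induction, the result holds for all n ≥ 1.
Therefore the largest such d is 2.

d = 2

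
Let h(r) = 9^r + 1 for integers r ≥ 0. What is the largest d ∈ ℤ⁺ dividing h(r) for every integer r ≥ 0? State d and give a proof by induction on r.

Computing the first values: h(0) = 2 and h(1) = 10; gcd(2, 10) = 2, so d ≤ 2.
We prove 2 | 9^r + 1 for all r ≥ 0 by induction on r.
Base step (r = 0): h(0) = 2 = 2·(1), so 2 | h(0).
Inductive step: suppose the statement holds for some p ≥ 0, i.e. 2 | h(p). Then
h(p+1) = 9^(p+1) + 1 = 9·(9^p + 1) - 8 = 9·h(p) - 8. The first term is divisible by 2 by the inductive hypothesis, and -8 is divisible by 2. Hence 2 | h(p+1).
By induction, the statement is established for all r ≥ 0.
Therefore the largest such d is 2.

d = 2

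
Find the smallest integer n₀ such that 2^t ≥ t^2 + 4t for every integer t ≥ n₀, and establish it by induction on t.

At t = 5: 32 < 45, so the inequality fails and n₀ ≥ 6. We prove 2^t ≥ t^2 + 4t for all t ≥ 6.
When t = 6: 2^t = 64 and t^2 + 4t = 60, so 64 ≥ 60.
For the inductive step, assume it holds for an arbitrary p ≥ 6, so 2^p ≥ p^2 + 4p.
Then 2^(p + 1) = 2·(2^p) ≥ 2·(p^2 + 4p).
Also, for p ≥ 6 we have 2·(p^2 + 4p) ≥ (p+1)^2 + 4(p+1), since 2·(p^2 + 4p) − ((p+1)^2 + 4(p+1)) = p^2 + 2p - 5, which is nonnegative for all p ≥ 6.
Combining, 2^(p + 1) ≥ (p+1)^2 + 4(p+1).
By the principle of mathematical induction, the result holds for all t ≥ 6.
Hence the smallest such n₀ is 6.

n₀ = 6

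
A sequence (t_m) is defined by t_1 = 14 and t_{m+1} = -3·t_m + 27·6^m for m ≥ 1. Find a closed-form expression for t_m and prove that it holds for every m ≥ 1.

t_m = -4(-3)^(m - 1) + 3·6^m

Computing the first terms: t_1 = 14, t_2 = 120, t_3 = 612. This suggests t_m = -4(-3)^(m - 1) + 3·6^m.
Base case (m = 1): the formula gives 14 = 14 = t_1.
Suppose the result is true for m = p, so t_p = -4(-3)^(p - 1) + 3·6^p.
Then t_{p+1} = -3·t_p + 27·6^p = -3·(-4(-3)^(p - 1) + 3·6^p) + 27·6^p = -4(-3)^p + 3·6^(p + 1) = -4(-3)^((p+1) - 1) + 3·6^(p+1),
which is the claimed formula at m = p+1.
Hence, by induction on m, the claim holds for every m ≥ 1.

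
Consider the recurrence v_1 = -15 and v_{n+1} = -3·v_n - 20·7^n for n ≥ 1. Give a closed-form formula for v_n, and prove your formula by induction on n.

Computing the first terms: v_1 = -15, v_2 = -95, v_3 = -695. This suggests v_n = -(-3)^(n - 1) - 2·7^n.
Base step (n = 1): the formula gives -15 = -15 = v_1.
Inductive step: assume the claim holds for n = j, so v_j = -(-3)^(j - 1) - 2·7^j.
Then v_{j+1} = -3·v_j - 20·7^j = -3·(-(-3)^(j - 1) - 2·7^j) - 20·7^j = -(-3)^j - 2·7^(j + 1) = -(-3)^((j+1) - 1) - 2·7^(j+1),
which is the claimed formula at n = j+1.
Hence, by induction on n, the claim holds for every n ≥ 1.

v_n = -(-3)^(n - 1) - 2·7^n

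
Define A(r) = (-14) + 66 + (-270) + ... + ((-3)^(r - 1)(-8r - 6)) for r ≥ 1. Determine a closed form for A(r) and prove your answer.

We claim A(r) = 2(-3)^r(r + 1) - 2 for all r ≥ 1.
For the base case r = 1: A(1) = -14, and the closed form gives -14. They agree.
Suppose the result is true for r = i, so A(i) = 2(-3)^i(i + 1) - 2.
Then A(i+1) = A(i) + ((-3)^i(-8i - 14)) = (2(-3)^i(i + 1) - 2) + ((-3)^i(-8i - 14)).
Simplifying, A(i+1) = -6(-3)^i·i - 12(-3)^i - 2 = 2(-3)^(i+1)((i+1) + 1) - 2,
which is the closed form with r = i+1.
By induction, the statement is established for all r ≥ 1.

A(r) = 2(-3)^r(r + 1) - 2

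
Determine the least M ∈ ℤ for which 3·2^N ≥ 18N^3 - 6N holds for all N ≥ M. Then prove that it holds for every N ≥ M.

M = 15

At N = 14: 49152 < 49308, so the inequality fails and M ≥ 15. We prove 3·2^N ≥ 18N^3 - 6N for all N ≥ 15.
Base step (N = 15): 3·2^N = 98304 and 18N^3 - 6N = 60660, so 98304 ≥ 60660.
Inductive step: suppose the statement holds for some m ≥ 15, so 3·2^m ≥ 18m^3 - 6m.
Then 3·2^(m + 1) = 2·(3·2^m) ≥ 2·(18m^3 - 6m).
Also, for m ≥ 15 we have 2·(18m^3 - 6m) ≥ 18(m+1)^3 - 6(m+1), since 2·(18m^3 - 6m) − (18(m+1)^3 - 6(m+1)) = 18m^3 - 54m^2 - 60m - 12, which is nonnegative for all m ≥ 15.
Combining, 3·2^(m + 1) ≥ 18(m+1)^3 - 6(m+1).
By the principle of mathematical induction, the result holds for all N ≥ 15.
Hence the smallest such M is 15.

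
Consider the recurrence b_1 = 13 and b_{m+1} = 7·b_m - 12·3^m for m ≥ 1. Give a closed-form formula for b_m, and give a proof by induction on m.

Computing the first terms: b_1 = 13, b_2 = 55, b_3 = 277. This suggests b_m = 3^(m + 1) + 4·7^(m - 1).
Base case (m = 1): the formula gives 13 = 13 = b_1.
Suppose the result is true for m = i, so b_i = 3^(i + 1) + 4·7^(i - 1).
Then b_{i+1} = 7·b_i - 12·3^i = 7·(3^(i + 1) + 4·7^(i - 1)) - 12·3^i = 3^(i + 2) + 4·7^i = 3^((i+1) + 1) + 4·7^((i+1) - 1),
which is the claimed formula at m = i+1.
By the principle of mathematical induction, the result holds for all m ≥ 1.

b_m = 3^(m + 1) + 4·7^(m - 1)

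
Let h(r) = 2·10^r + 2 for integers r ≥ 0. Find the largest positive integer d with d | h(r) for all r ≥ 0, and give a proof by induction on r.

d = 2

Computing the first values: h(0) = 4 and h(1) = 22; gcd(4, 22) = 2, so d ≤ 2.
We prove 2 | 2·10^r + 2 for all r ≥ 0 by induction on r.
Base step (r = 0): h(0) = 4 = 2·(2), so 2 | h(0).
Suppose the result is true for r = k, i.e. 2 | h(k). Then
h(k+1) = 2·10^(k+1) + 2 = 10·(2·10^k + 2) - 18 = 10·h(k) - 18. The first term is divisible by 2 by the inductive hypothesis, and -18 is divisible by 2. Hence 2 | h(k+1).
Hence, by induction on r, the claim holds for every r ≥ 0.
Therefore the largest such d is 2.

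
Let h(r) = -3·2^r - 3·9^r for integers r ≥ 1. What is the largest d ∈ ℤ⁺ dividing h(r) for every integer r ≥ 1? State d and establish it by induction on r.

d = 3

Computing the first values: h(1) = -33 and h(2) = -255; gcd(-33, -255) = 3, so d ≤ 3.
We prove 3 | -3·2^r - 3·9^r for all r ≥ 1 by induction on r.
Base step (r = 1): h(1) = -33 = 3·(-11), so 3 | h(1).
For the inductive step, assume it holds for an arbitrary p ≥ 1, i.e. 3 | h(p). Then
h(p+1) − 9·h(p) = (-3·2^(p+1) - 3·9^(p+1)) − 9·(-3·2^p - 3·9^p) = (-3)·2^p·(2 − 9) = (21)·2^p. Since 3 | h(p) by the inductive hypothesis, 3 | 9·h(p); and 3 | 21 since 21 = 3·7. Therefore 3 | h(p+1).
Hence, by induction on r, the claim holds for every r ≥ 1.
Therefore the largest such d is 3.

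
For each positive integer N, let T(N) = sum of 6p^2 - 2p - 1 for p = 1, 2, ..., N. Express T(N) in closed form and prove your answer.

T(N) = N(2N^2 + 2N - 1)

We claim T(N) = N(2N^2 + 2N - 1) for all N ≥ 1.
Base case (N = 1): T(1) = 3, and the closed form gives 3. They agree.
Suppose the result is true for N = p, so T(p) = p(2p^2 + 2p - 1).
Then T(p+1) = T(p) + (6p^2 + 10p + 3) = (p(2p^2 + 2p - 1)) + (6p^2 + 10p + 3).
Simplifying, T(p+1) = (p + 1)(2p^2 + 6p + 3) = (p+1)(2(p+1)^2 + 2(p+1) - 1),
which is the closed form with N = p+1.
Hence, by induction on N, the claim holds for every N ≥ 1.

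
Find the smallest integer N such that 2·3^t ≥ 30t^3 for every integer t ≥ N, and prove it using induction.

N = 9

At t = 8: 13122 < 15360, so the inequality fails and N ≥ 9. We prove 2·3^t ≥ 30t^3 for all t ≥ 9.
Base case (t = 9): 2·3^t = 39366 and 30t^3 = 21870, so 39366 ≥ 21870.
Suppose the result is true for t = p, so 2·3^p ≥ 30p^3.
Then 2·3^(p + 1) = 3·(2·3^p) ≥ 3·(30p^3).
Also, for p ≥ 9 we have 3·(30p^3) ≥ 30(p+1)^3, since 3 ≥ (1 + 1/p)^3 for all p ≥ 9.
Combining, 2·3^(p + 1) ≥ 30(p+1)^3.
Hence, by induction on t, the claim holds for every t ≥ 9.
Hence the smallest such N is 9.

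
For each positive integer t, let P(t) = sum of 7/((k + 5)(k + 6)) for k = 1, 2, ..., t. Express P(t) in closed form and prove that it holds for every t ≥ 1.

We claim P(t) = 7t/(6(t + 6)) for all t ≥ 1.
For the base case t = 1: P(1) = 1/6, and the closed form gives 1/6. They agree.
Suppose the result is true for t = k, so P(k) = 7k/(6(k + 6)).
Then P(k+1) = P(k) + (7/((k + 6)(k + 7))) = (7k/(6(k + 6))) + (7/((k + 6)(k + 7))).
Simplifying, P(k+1) = 7(k + 1)/(6(k + 7)) = 7(k+1)/(6((k+1) + 6)),
which is the closed form with t = k+1.
By induction, the statement is established for all t ≥ 1.

P(t) = 7t/(6(t + 6))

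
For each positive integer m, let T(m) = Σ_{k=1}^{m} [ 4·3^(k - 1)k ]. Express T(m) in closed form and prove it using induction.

We claim T(m) = 3^m(2m - 1) + 1 for all m ≥ 1.
For the base case m = 1: T(1) = 4, and the closed form gives 4. They agree.
For the inductive step, assume it holds for an arbitrary k ≥ 1, so T(k) = 3^k(2k - 1) + 1.
Then T(k+1) = T(k) + (4·3^k(k + 1)) = (3^k(2k - 1) + 1) + (4·3^k(k + 1)).
Simplifying, T(k+1) = 6·3^k·k + 3·3^k + 1 = 3^(k+1)(2(k+1) - 1) + 1,
which is the closed form with m = k+1.
This completes the induction.

T(m) = 3^m(2m - 1) + 1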